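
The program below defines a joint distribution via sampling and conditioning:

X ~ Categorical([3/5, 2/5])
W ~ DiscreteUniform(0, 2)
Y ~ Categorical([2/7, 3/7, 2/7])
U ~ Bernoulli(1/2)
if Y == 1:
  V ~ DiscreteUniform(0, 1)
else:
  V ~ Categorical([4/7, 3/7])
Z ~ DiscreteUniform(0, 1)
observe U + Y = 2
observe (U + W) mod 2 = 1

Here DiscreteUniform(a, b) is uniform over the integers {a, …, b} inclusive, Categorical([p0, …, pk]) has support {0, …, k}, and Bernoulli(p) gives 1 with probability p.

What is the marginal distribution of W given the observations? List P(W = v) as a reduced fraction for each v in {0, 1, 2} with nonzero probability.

Enumerate traces; 24 have nonzero weight after conditioning:
  (X=0, W=0, Y=1, U=1, V=0, Z=0) weight 3/280
  (X=0, W=0, Y=1, U=1, V=0, Z=1) weight 3/280
  (X=0, W=0, Y=1, U=1, V=1, Z=0) weight 3/280
  (X=0, W=0, Y=1, U=1, V=1, Z=1) weight 3/280
  (X=0, W=1, Y=2, U=0, V=0, Z=0) weight 2/245
  (X=0, W=1, Y=2, U=0, V=0, Z=1) weight 2/245
  (X=0, W=1, Y=2, U=0, V=1, Z=0) weight 3/490
  (X=0, W=1, Y=2, U=0, V=1, Z=1) weight 3/490
  (X=0, W=2, Y=1, U=1, V=0, Z=0) weight 3/280
  … 15 more
Group by W:
  weight(W=0) = 1/14
  weight(W=1) = 1/21
  weight(W=2) = 1/14
Total weight = 1/14 + 1/21 + 1/14 = 4/21
P(W=0 | obs) = 1/14 / 4/21 = 3/8
P(W=1 | obs) = 1/21 / 4/21 = 1/4
P(W=2 | obs) = 1/14 / 4/21 = 3/8

P(W=0) = 3/8, P(W=1) = 1/4, P(W=2) = 3/8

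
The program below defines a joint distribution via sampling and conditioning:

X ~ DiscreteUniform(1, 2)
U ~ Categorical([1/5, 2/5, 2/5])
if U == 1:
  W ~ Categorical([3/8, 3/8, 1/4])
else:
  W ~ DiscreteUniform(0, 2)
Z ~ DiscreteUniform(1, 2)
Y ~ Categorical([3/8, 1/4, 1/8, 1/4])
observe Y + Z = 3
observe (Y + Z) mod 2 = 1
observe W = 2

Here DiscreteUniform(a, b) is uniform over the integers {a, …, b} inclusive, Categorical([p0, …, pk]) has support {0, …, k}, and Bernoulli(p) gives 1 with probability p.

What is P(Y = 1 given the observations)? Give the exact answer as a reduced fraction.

Enumerate traces; 12 have nonzero weight after conditioning:
  (X=1, U=0, W=2, Z=1, Y=2) weight 1/480
  (X=1, U=0, W=2, Z=2, Y=1) weight 1/240
  (X=1, U=1, W=2, Z=1, Y=2) weight 1/320
  (X=1, U=1, W=2, Z=2, Y=1) weight 1/160
  (X=1, U=2, W=2, Z=1, Y=2) weight 1/240
  (X=1, U=2, W=2, Z=2, Y=1) weight 1/120
  (X=2, U=0, W=2, Z=1, Y=2) weight 1/480
  (X=2, U=0, W=2, Z=2, Y=1) weight 1/240
  … 4 more
Group by Y:
  weight(Y=1) = 3/80
  weight(Y=2) = 3/160
Total weight = 3/80 + 3/160 = 9/160
P(Y=1 | obs) = 3/80 / 9/160 = 2/3
P(Y=2 | obs) = 3/160 / 9/160 = 1/3

P(Y = 1 | obs) = 2/3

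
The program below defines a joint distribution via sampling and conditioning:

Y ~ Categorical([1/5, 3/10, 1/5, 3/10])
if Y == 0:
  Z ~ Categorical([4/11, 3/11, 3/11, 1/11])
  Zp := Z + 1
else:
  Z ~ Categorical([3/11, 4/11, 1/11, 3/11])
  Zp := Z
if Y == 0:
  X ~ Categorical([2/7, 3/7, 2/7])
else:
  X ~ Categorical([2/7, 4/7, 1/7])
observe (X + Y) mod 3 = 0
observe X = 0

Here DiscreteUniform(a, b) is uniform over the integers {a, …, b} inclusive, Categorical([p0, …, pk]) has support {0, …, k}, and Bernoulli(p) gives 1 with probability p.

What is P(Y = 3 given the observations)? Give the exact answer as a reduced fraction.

Enumerate traces; 8 have nonzero weight after conditioning:
  (Y=0, Z=0, X=0) weight 8/385
  (Y=0, Z=1, X=0) weight 6/385
  (Y=0, Z=2, X=0) weight 6/385
  (Y=0, Z=3, X=0) weight 2/385
  (Y=3, Z=0, X=0) weight 9/385
  (Y=3, Z=1, X=0) weight 12/385
  (Y=3, Z=2, X=0) weight 3/385
  (Y=3, Z=3, X=0) weight 9/385
Group by Y:
  weight(Y=0) = 2/35
  weight(Y=3) = 3/35
Total weight = 2/35 + 3/35 = 1/7
P(Y=0 | obs) = 2/35 / 1/7 = 2/5
P(Y=3 | obs) = 3/35 / 1/7 = 3/5

P(Y = 3 | obs) = 3/5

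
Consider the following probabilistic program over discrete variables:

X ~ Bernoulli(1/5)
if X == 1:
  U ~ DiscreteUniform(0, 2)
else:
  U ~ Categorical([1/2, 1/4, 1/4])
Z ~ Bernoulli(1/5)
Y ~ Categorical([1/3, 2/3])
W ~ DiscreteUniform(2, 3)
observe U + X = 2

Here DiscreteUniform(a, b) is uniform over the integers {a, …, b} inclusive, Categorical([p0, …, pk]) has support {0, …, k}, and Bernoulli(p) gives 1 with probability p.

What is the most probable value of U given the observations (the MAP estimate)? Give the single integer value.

argmax_v P(U = v | obs) = 2

Enumerate traces; 16 have nonzero weight after conditioning:
  (X=0, U=2, Z=0, Y=0, W=2) weight 2/75
  (X=0, U=2, Z=0, Y=0, W=3) weight 2/75
  (X=0, U=2, Z=0, Y=1, W=2) weight 4/75
  (X=0, U=2, Z=0, Y=1, W=3) weight 4/75
  (X=0, U=2, Z=1, Y=0, W=2) weight 1/150
  (X=0, U=2, Z=1, Y=0, W=3) weight 1/150
  (X=0, U=2, Z=1, Y=1, W=2) weight 1/75
  (X=0, U=2, Z=1, Y=1, W=3) weight 1/75
  (X=1, U=1, Z=0, Y=0, W=2) weight 2/225
  … 7 more
Group by U:
  weight(U=1) = 1/15
  weight(U=2) = 1/5
Total weight = 1/15 + 1/5 = 4/15
P(U=1 | obs) = 1/15 / 4/15 = 1/4
P(U=2 | obs) = 1/5 / 4/15 = 3/4
argmax = 2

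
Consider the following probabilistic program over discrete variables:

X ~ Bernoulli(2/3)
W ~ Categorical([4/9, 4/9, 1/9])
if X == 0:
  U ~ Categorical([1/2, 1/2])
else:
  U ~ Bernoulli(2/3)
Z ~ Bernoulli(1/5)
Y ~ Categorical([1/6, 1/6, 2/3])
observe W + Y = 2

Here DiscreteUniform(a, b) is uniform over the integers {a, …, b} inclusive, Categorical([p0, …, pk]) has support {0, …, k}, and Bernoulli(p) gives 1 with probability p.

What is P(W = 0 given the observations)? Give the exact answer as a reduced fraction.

Enumerate traces; 24 have nonzero weight after conditioning:
  (X=0, W=0, U=0, Z=0, Y=2) weight 16/405
  (X=0, W=0, U=0, Z=1, Y=2) weight 4/405
  (X=0, W=0, U=1, Z=0, Y=2) weight 16/405
  (X=0, W=0, U=1, Z=1, Y=2) weight 4/405
  (X=0, W=1, U=0, Z=0, Y=1) weight 4/405
  (X=0, W=1, U=0, Z=1, Y=1) weight 1/405
  (X=0, W=1, U=1, Z=0, Y=1) weight 4/405
  (X=0, W=1, U=1, Z=1, Y=1) weight 1/405
  (X=0, W=2, U=0, Z=0, Y=0) weight 1/405
  … 15 more
Group by W:
  weight(W=0) = 8/27
  weight(W=1) = 2/27
  weight(W=2) = 1/54
Total weight = 8/27 + 2/27 + 1/54 = 7/18
P(W=0 | obs) = 8/27 / 7/18 = 16/21
P(W=1 | obs) = 2/27 / 7/18 = 4/21
P(W=2 | obs) = 1/54 / 7/18 = 1/21

P(W = 0 | obs) = 16/21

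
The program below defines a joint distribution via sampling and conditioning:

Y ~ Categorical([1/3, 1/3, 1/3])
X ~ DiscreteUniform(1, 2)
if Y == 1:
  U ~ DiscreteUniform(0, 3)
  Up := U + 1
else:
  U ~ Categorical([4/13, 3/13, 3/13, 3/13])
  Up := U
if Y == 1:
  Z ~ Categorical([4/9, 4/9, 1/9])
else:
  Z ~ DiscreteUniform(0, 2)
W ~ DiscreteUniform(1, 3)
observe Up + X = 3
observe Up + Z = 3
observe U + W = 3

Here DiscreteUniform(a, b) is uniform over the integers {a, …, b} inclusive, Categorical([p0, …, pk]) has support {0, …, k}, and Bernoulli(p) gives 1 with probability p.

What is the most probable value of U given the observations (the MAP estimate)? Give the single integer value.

Enumerate traces; 6 have nonzero weight after conditioning:
  (Y=0, X=1, U=2, Z=1, W=1) weight 1/234
  (Y=0, X=2, U=1, Z=2, W=2) weight 1/234
  (Y=1, X=1, U=1, Z=1, W=2) weight 1/162
  (Y=1, X=2, U=0, Z=2, W=3) weight 1/648
  (Y=2, X=1, U=2, Z=1, W=1) weight 1/234
  (Y=2, X=2, U=1, Z=2, W=2) weight 1/234
Group by U:
  weight(U=0) = 1/648
  weight(U=1) = 31/2106
  weight(U=2) = 1/117
Total weight = 1/648 + 31/2106 + 1/117 = 209/8424
P(U=0 | obs) = 1/648 / 209/8424 = 13/209
P(U=1 | obs) = 31/2106 / 209/8424 = 124/209
P(U=2 | obs) = 1/117 / 209/8424 = 72/209
argmax = 1

argmax_v P(U = v | obs) = 1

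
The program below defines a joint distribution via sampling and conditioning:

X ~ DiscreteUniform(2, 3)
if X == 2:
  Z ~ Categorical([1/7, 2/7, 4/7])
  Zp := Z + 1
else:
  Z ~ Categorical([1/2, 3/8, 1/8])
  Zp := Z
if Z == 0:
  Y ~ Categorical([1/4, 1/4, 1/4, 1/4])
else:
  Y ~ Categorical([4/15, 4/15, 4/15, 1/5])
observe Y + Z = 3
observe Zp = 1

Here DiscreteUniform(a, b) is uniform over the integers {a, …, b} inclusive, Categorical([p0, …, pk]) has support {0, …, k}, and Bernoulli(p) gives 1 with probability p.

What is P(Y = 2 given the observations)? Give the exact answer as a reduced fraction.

Enumerate traces; 2 have nonzero weight after conditioning:
  (X=2, Z=0, Y=3) weight 1/56
  (X=3, Z=1, Y=2) weight 1/20
Group by Y:
  weight(Y=2) = 1/20
  weight(Y=3) = 1/56
Total weight = 1/20 + 1/56 = 19/280
P(Y=2 | obs) = 1/20 / 19/280 = 14/19
P(Y=3 | obs) = 1/56 / 19/280 = 5/19

P(Y = 2 | obs) = 14/19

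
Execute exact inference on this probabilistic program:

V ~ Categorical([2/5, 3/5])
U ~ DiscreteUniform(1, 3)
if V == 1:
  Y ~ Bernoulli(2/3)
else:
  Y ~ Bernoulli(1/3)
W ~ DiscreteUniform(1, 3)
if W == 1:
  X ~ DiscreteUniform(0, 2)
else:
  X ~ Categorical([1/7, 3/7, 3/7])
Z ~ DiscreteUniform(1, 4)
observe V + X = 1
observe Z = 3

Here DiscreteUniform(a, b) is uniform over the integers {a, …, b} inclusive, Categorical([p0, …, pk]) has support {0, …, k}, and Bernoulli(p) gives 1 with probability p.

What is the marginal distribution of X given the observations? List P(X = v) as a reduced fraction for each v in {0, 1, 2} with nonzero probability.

Enumerate traces; 36 have nonzero weight after conditioning:
  (V=0, U=1, Y=0, W=1, X=1, Z=3) weight 1/405
  (V=0, U=1, Y=0, W=2, X=1, Z=3) weight 1/315
  (V=0, U=1, Y=0, W=3, X=1, Z=3) weight 1/315
  (V=0, U=1, Y=1, W=1, X=1, Z=3) weight 1/810
  (V=0, U=1, Y=1, W=2, X=1, Z=3) weight 1/630
  (V=0, U=1, Y=1, W=3, X=1, Z=3) weight 1/630
  (V=0, U=2, Y=0, W=1, X=1, Z=3) weight 1/405
  (V=0, U=2, Y=0, W=2, X=1, Z=3) weight 1/315
  (V=1, U=1, Y=0, W=1, X=0, Z=3) weight 1/540
  … 27 more
Group by X:
  weight(X=0) = 13/420
  weight(X=1) = 5/126
Total weight = 13/420 + 5/126 = 89/1260
P(X=0 | obs) = 13/420 / 89/1260 = 39/89
P(X=1 | obs) = 5/126 / 89/1260 = 50/89

P(X=0) = 39/89, P(X=1) = 50/89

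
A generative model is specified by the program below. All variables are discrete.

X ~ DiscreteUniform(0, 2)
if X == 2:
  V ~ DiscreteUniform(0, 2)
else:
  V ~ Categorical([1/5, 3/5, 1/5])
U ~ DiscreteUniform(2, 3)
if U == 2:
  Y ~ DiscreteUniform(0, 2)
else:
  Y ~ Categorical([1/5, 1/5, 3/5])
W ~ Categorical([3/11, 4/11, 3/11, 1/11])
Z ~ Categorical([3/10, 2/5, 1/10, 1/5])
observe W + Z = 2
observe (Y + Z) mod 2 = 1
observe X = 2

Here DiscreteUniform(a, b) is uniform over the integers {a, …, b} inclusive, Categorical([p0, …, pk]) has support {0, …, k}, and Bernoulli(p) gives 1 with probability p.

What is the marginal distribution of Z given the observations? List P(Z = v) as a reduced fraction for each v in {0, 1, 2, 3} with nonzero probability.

P(Z=0) = 9/56, P(Z=1) = 11/14, P(Z=2) = 3/56

Enumerate traces; 24 have nonzero weight after conditioning:
  (X=2, V=0, U=2, Y=0, W=1, Z=1) weight 4/1485
  (X=2, V=0, U=2, Y=1, W=0, Z=2) weight 1/1980
  (X=2, V=0, U=2, Y=1, W=2, Z=0) weight 1/660
  (X=2, V=0, U=2, Y=2, W=1, Z=1) weight 4/1485
  (X=2, V=0, U=3, Y=0, W=1, Z=1) weight 4/2475
  (X=2, V=0, U=3, Y=1, W=0, Z=2) weight 1/3300
  (X=2, V=0, U=3, Y=1, W=2, Z=0) weight 1/1100
  (X=2, V=0, U=3, Y=2, W=1, Z=1) weight 4/825
  … 16 more
Group by Z:
  weight(Z=0) = 2/275
  weight(Z=1) = 8/225
  weight(Z=2) = 2/825
Total weight = 2/275 + 8/225 + 2/825 = 112/2475
P(Z=0 | obs) = 2/275 / 112/2475 = 9/56
P(Z=1 | obs) = 8/225 / 112/2475 = 11/14
P(Z=2 | obs) = 2/825 / 112/2475 = 3/56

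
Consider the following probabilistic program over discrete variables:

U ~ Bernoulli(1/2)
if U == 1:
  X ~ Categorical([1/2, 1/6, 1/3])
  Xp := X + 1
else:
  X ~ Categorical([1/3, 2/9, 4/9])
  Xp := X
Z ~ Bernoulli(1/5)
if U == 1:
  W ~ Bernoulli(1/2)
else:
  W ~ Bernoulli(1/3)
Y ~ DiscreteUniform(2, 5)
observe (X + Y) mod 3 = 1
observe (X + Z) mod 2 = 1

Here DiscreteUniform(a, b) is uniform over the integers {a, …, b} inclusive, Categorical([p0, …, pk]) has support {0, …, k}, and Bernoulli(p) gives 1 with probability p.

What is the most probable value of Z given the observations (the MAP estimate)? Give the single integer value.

argmax_v P(Z = v | obs) = 1

Enumerate traces; 16 have nonzero weight after conditioning:
  (U=0, X=0, Z=1, W=0, Y=4) weight 1/180
  (U=0, X=0, Z=1, W=1, Y=4) weight 1/360
  (U=0, X=1, Z=0, W=0, Y=3) weight 2/135
  (U=0, X=1, Z=0, W=1, Y=3) weight 1/135
  (U=0, X=2, Z=1, W=0, Y=2) weight 1/135
  (U=0, X=2, Z=1, W=0, Y=5) weight 1/135
  (U=0, X=2, Z=1, W=1, Y=2) weight 1/270
  (U=0, X=2, Z=1, W=1, Y=5) weight 1/270
  … 8 more
Group by Z:
  weight(Z=0) = 7/180
  weight(Z=1) = 43/720
Total weight = 7/180 + 43/720 = 71/720
P(Z=0 | obs) = 7/180 / 71/720 = 28/71
P(Z=1 | obs) = 43/720 / 71/720 = 43/71
argmax = 1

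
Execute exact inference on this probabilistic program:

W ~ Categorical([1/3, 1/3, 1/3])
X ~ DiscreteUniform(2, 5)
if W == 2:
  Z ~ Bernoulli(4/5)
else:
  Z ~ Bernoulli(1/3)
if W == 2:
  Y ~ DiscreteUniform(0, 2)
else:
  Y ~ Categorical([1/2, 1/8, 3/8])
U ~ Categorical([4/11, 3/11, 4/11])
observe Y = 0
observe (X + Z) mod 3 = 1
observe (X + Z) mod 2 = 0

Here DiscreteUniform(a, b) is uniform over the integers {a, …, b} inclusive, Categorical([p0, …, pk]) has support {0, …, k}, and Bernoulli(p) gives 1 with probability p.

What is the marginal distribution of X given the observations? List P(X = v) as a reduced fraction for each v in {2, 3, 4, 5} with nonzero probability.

Enumerate traces; 18 have nonzero weight after conditioning:
  (W=0, X=3, Z=1, Y=0, U=0) weight 1/198
  (W=0, X=3, Z=1, Y=0, U=1) weight 1/264
  (W=0, X=3, Z=1, Y=0, U=2) weight 1/198
  (W=0, X=4, Z=0, Y=0, U=0) weight 1/99
  (W=0, X=4, Z=0, Y=0, U=1) weight 1/132
  (W=0, X=4, Z=0, Y=0, U=2) weight 1/99
  (W=1, X=3, Z=1, Y=0, U=0) weight 1/198
  (W=1, X=3, Z=1, Y=0, U=1) weight 1/264
  … 10 more
Group by X:
  weight(X=3) = 1/20
  weight(X=4) = 11/180
Total weight = 1/20 + 11/180 = 1/9
P(X=3 | obs) = 1/20 / 1/9 = 9/20
P(X=4 | obs) = 11/180 / 1/9 = 11/20

P(X=3) = 9/20, P(X=4) = 11/20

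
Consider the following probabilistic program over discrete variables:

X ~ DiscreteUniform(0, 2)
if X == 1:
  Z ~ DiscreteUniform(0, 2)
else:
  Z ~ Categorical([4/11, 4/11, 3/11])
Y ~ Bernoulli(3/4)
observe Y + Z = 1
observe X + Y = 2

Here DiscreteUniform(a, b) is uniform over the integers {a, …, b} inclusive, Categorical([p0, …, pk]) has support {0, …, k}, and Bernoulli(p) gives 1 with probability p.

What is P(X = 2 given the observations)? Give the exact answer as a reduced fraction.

P(X = 2 | obs) = 4/15

Enumerate traces; 2 have nonzero weight after conditioning:
  (X=1, Z=0, Y=1) weight 1/12
  (X=2, Z=1, Y=0) weight 1/33
Group by X:
  weight(X=1) = 1/12
  weight(X=2) = 1/33
Total weight = 1/12 + 1/33 = 5/44
P(X=1 | obs) = 1/12 / 5/44 = 11/15
P(X=2 | obs) = 1/33 / 5/44 = 4/15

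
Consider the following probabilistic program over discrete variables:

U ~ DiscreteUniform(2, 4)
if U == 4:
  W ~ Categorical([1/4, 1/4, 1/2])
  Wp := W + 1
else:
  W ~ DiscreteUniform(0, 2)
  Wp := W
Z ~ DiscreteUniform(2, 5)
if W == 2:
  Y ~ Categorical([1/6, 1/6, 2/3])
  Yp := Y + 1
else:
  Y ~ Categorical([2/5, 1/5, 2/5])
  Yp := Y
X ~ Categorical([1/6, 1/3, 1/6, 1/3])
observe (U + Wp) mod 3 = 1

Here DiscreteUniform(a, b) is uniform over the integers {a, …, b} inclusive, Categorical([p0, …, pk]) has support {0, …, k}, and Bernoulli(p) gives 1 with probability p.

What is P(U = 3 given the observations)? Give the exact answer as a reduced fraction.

P(U = 3 | obs) = 2/7

Enumerate traces; 144 have nonzero weight after conditioning:
  (U=2, W=2, Z=2, Y=0, X=0) weight 1/1296
  (U=2, W=2, Z=2, Y=0, X=1) weight 1/648
  (U=2, W=2, Z=2, Y=0, X=2) weight 1/1296
  (U=2, W=2, Z=2, Y=0, X=3) weight 1/648
  (U=2, W=2, Z=2, Y=1, X=0) weight 1/1296
  (U=2, W=2, Z=2, Y=1, X=1) weight 1/648
  (U=2, W=2, Z=2, Y=1, X=2) weight 1/1296
  (U=2, W=2, Z=2, Y=1, X=3) weight 1/648
  (U=3, W=1, Z=2, Y=0, X=0) weight 1/540
  (U=4, W=2, Z=2, Y=0, X=0) weight 1/864
  … 134 more
Group by U:
  weight(U=2) = 1/9
  weight(U=3) = 1/9
  weight(U=4) = 1/6
Total weight = 1/9 + 1/9 + 1/6 = 7/18
P(U=2 | obs) = 1/9 / 7/18 = 2/7
P(U=3 | obs) = 1/9 / 7/18 = 2/7
P(U=4 | obs) = 1/6 / 7/18 = 3/7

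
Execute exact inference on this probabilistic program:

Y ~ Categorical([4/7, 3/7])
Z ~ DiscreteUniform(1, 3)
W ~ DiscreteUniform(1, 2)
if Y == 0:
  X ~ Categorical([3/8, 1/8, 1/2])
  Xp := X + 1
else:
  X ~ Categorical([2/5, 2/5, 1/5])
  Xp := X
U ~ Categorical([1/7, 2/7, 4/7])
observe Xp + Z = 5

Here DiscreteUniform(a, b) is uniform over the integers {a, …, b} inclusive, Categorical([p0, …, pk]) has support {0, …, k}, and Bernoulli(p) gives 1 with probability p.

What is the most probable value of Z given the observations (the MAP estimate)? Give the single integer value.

Enumerate traces; 18 have nonzero weight after conditioning:
  (Y=0, Z=2, W=1, X=2, U=0) weight 1/147
  (Y=0, Z=2, W=1, X=2, U=1) weight 2/147
  (Y=0, Z=2, W=1, X=2, U=2) weight 4/147
  (Y=0, Z=2, W=2, X=2, U=0) weight 1/147
  (Y=0, Z=2, W=2, X=2, U=1) weight 2/147
  (Y=0, Z=2, W=2, X=2, U=2) weight 4/147
  (Y=0, Z=3, W=1, X=1, U=0) weight 1/588
  (Y=0, Z=3, W=1, X=1, U=1) weight 1/294
  … 10 more
Group by Z:
  weight(Z=2) = 2/21
  weight(Z=3) = 11/210
Total weight = 2/21 + 11/210 = 31/210
P(Z=2 | obs) = 2/21 / 31/210 = 20/31
P(Z=3 | obs) = 11/210 / 31/210 = 11/31
argmax = 2

argmax_v P(Z = v | obs) = 2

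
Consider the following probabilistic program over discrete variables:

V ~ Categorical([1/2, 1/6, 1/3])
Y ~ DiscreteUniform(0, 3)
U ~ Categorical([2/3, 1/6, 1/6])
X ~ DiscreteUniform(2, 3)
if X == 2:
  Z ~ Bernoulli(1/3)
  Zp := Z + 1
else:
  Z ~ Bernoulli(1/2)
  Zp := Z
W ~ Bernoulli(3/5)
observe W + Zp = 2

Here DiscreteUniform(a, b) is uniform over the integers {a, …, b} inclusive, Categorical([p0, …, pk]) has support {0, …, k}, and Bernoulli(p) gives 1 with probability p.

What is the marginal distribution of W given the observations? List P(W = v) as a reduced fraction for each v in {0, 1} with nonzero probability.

P(W=0) = 4/25, P(W=1) = 21/25

Enumerate traces; 108 have nonzero weight after conditioning:
  (V=0, Y=0, U=0, X=2, Z=0, W=1) weight 1/60
  (V=0, Y=0, U=0, X=2, Z=1, W=0) weight 1/180
  (V=0, Y=0, U=0, X=3, Z=1, W=1) weight 1/80
  (V=0, Y=0, U=1, X=2, Z=0, W=1) weight 1/240
  (V=0, Y=0, U=1, X=2, Z=1, W=0) weight 1/720
  (V=0, Y=0, U=1, X=3, Z=1, W=1) weight 1/320
  (V=0, Y=0, U=2, X=2, Z=0, W=1) weight 1/240
  (V=0, Y=0, U=2, X=2, Z=1, W=0) weight 1/720
  … 100 more
Group by W:
  weight(W=0) = 1/15
  weight(W=1) = 7/20
Total weight = 1/15 + 7/20 = 5/12
P(W=0 | obs) = 1/15 / 5/12 = 4/25
P(W=1 | obs) = 7/20 / 5/12 = 21/25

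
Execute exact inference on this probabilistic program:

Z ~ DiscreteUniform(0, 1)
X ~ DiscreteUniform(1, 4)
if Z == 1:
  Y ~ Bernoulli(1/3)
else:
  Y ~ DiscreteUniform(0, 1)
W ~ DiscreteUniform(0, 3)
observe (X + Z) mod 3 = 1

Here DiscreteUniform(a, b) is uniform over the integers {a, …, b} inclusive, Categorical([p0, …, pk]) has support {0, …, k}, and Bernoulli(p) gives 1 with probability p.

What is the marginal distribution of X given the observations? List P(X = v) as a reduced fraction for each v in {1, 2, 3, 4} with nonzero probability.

Enumerate traces; 24 have nonzero weight after conditioning:
  (Z=0, X=1, Y=0, W=0) weight 1/64
  (Z=0, X=1, Y=0, W=1) weight 1/64
  (Z=0, X=1, Y=0, W=2) weight 1/64
  (Z=0, X=1, Y=0, W=3) weight 1/64
  (Z=0, X=1, Y=1, W=0) weight 1/64
  (Z=0, X=1, Y=1, W=1) weight 1/64
  (Z=0, X=1, Y=1, W=2) weight 1/64
  (Z=0, X=1, Y=1, W=3) weight 1/64
  (Z=0, X=4, Y=0, W=0) weight 1/64
  (Z=1, X=3, Y=0, W=0) weight 1/48
  … 14 more
Group by X:
  weight(X=1) = 1/8
  weight(X=3) = 1/8
  weight(X=4) = 1/8
Total weight = 1/8 + 1/8 + 1/8 = 3/8
P(X=1 | obs) = 1/8 / 3/8 = 1/3
P(X=3 | obs) = 1/8 / 3/8 = 1/3
P(X=4 | obs) = 1/8 / 3/8 = 1/3

P(X=1) = 1/3, P(X=3) = 1/3, P(X=4) = 1/3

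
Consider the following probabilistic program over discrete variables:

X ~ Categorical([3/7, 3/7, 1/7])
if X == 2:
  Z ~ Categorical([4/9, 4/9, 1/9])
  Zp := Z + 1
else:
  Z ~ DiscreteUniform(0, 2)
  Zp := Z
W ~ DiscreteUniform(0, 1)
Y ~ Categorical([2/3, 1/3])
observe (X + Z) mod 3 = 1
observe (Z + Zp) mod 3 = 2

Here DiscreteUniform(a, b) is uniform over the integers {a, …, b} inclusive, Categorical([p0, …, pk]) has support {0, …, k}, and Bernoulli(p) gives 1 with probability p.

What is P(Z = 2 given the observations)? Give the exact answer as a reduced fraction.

P(Z = 2 | obs) = 1/10

Enumerate traces; 8 have nonzero weight after conditioning:
  (X=0, Z=1, W=0, Y=0) weight 1/21
  (X=0, Z=1, W=0, Y=1) weight 1/42
  (X=0, Z=1, W=1, Y=0) weight 1/21
  (X=0, Z=1, W=1, Y=1) weight 1/42
  (X=2, Z=2, W=0, Y=0) weight 1/189
  (X=2, Z=2, W=0, Y=1) weight 1/378
  (X=2, Z=2, W=1, Y=0) weight 1/189
  (X=2, Z=2, W=1, Y=1) weight 1/378
Group by Z:
  weight(Z=1) = 1/7
  weight(Z=2) = 1/63
Total weight = 1/7 + 1/63 = 10/63
P(Z=1 | obs) = 1/7 / 10/63 = 9/10
P(Z=2 | obs) = 1/63 / 10/63 = 1/10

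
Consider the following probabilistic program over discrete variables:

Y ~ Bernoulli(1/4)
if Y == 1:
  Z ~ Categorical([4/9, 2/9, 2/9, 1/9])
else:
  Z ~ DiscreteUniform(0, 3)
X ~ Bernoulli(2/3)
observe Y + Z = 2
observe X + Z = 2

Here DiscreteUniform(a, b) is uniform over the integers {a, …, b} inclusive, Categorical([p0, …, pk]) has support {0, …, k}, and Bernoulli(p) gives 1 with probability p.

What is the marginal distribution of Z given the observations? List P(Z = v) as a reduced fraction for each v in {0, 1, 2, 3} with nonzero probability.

P(Z=1) = 16/43, P(Z=2) = 27/43

Enumerate traces; 2 have nonzero weight after conditioning:
  (Y=0, Z=2, X=0) weight 1/16
  (Y=1, Z=1, X=1) weight 1/27
Group by Z:
  weight(Z=1) = 1/27
  weight(Z=2) = 1/16
Total weight = 1/27 + 1/16 = 43/432
P(Z=1 | obs) = 1/27 / 43/432 = 16/43
P(Z=2 | obs) = 1/16 / 43/432 = 27/43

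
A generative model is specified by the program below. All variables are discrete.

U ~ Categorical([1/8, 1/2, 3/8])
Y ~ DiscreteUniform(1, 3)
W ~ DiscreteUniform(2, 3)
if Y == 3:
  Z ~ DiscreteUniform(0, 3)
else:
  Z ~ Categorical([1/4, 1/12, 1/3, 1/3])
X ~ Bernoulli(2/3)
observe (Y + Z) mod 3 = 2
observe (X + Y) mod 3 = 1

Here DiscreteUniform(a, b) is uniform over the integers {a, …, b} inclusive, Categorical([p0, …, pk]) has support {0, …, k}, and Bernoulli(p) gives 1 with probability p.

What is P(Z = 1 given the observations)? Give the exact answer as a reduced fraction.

P(Z = 1 | obs) = 1/7

Enumerate traces; 12 have nonzero weight after conditioning:
  (U=0, Y=1, W=2, Z=1, X=0) weight 1/1728
  (U=0, Y=1, W=3, Z=1, X=0) weight 1/1728
  (U=0, Y=3, W=2, Z=2, X=1) weight 1/288
  (U=0, Y=3, W=3, Z=2, X=1) weight 1/288
  (U=1, Y=1, W=2, Z=1, X=0) weight 1/432
  (U=1, Y=1, W=3, Z=1, X=0) weight 1/432
  (U=1, Y=3, W=2, Z=2, X=1) weight 1/72
  (U=1, Y=3, W=3, Z=2, X=1) weight 1/72
  … 4 more
Group by Z:
  weight(Z=1) = 1/108
  weight(Z=2) = 1/18
Total weight = 1/108 + 1/18 = 7/108
P(Z=1 | obs) = 1/108 / 7/108 = 1/7
P(Z=2 | obs) = 1/18 / 7/108 = 6/7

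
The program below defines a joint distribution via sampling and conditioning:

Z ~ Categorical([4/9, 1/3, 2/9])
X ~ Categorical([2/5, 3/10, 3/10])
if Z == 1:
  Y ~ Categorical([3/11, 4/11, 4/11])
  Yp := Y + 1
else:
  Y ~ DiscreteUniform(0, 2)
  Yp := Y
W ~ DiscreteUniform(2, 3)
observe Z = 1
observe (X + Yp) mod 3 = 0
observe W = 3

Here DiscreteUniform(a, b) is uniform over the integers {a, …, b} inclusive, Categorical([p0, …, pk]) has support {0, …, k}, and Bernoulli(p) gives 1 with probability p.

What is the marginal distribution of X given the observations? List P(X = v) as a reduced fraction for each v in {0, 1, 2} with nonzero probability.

Enumerate traces; 3 have nonzero weight after conditioning:
  (Z=1, X=0, Y=2, W=3) weight 4/165
  (Z=1, X=1, Y=1, W=3) weight 1/55
  (Z=1, X=2, Y=0, W=3) weight 3/220
Group by X:
  weight(X=0) = 4/165
  weight(X=1) = 1/55
  weight(X=2) = 3/220
Total weight = 4/165 + 1/55 + 3/220 = 37/660
P(X=0 | obs) = 4/165 / 37/660 = 16/37
P(X=1 | obs) = 1/55 / 37/660 = 12/37
P(X=2 | obs) = 3/220 / 37/660 = 9/37

P(X=0) = 16/37, P(X=1) = 12/37, P(X=2) = 9/37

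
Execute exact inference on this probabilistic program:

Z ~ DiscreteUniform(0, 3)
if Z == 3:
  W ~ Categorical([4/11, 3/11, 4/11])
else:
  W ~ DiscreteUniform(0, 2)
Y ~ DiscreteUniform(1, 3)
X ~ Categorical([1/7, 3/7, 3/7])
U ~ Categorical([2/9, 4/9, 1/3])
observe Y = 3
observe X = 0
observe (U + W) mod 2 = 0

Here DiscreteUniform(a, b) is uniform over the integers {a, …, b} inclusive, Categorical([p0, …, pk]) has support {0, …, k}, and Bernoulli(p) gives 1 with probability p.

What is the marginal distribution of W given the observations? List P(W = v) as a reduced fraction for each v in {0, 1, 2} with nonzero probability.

P(W=0) = 75/206, P(W=1) = 28/103, P(W=2) = 75/206

Enumerate traces; 20 have nonzero weight after conditioning:
  (Z=0, W=0, Y=3, X=0, U=0) weight 1/1134
  (Z=0, W=0, Y=3, X=0, U=2) weight 1/756
  (Z=0, W=1, Y=3, X=0, U=1) weight 1/567
  (Z=0, W=2, Y=3, X=0, U=0) weight 1/1134
  (Z=0, W=2, Y=3, X=0, U=2) weight 1/756
  (Z=1, W=0, Y=3, X=0, U=0) weight 1/1134
  (Z=1, W=0, Y=3, X=0, U=2) weight 1/756
  (Z=1, W=1, Y=3, X=0, U=1) weight 1/567
  … 12 more
Group by W:
  weight(W=0) = 25/2772
  weight(W=1) = 2/297
  weight(W=2) = 25/2772
Total weight = 25/2772 + 2/297 + 25/2772 = 103/4158
P(W=0 | obs) = 25/2772 / 103/4158 = 75/206
P(W=1 | obs) = 2/297 / 103/4158 = 28/103
P(W=2 | obs) = 25/2772 / 103/4158 = 75/206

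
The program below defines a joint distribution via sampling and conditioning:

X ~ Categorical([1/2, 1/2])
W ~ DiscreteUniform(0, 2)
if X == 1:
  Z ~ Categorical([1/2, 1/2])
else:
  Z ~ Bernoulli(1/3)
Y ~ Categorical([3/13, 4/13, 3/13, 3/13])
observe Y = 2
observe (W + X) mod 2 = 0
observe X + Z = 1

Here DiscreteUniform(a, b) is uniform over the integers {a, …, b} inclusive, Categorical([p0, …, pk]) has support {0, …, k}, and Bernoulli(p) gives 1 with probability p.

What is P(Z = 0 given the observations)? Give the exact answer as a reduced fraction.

P(Z = 0 | obs) = 3/7

Enumerate traces; 3 have nonzero weight after conditioning:
  (X=0, W=0, Z=1, Y=2) weight 1/78
  (X=0, W=2, Z=1, Y=2) weight 1/78
  (X=1, W=1, Z=0, Y=2) weight 1/52
Group by Z:
  weight(Z=0) = 1/52
  weight(Z=1) = 1/39
Total weight = 1/52 + 1/39 = 7/156
P(Z=0 | obs) = 1/52 / 7/156 = 3/7
P(Z=1 | obs) = 1/39 / 7/156 = 4/7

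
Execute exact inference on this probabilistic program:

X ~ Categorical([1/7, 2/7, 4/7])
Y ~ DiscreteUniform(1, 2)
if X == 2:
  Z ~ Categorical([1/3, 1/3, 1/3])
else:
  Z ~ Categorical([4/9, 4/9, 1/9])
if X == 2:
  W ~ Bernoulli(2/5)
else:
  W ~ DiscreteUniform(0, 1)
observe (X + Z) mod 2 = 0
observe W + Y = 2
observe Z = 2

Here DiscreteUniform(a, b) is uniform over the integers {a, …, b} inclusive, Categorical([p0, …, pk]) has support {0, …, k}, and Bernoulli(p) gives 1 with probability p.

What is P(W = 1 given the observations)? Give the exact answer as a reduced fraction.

P(W = 1 | obs) = 53/130

Enumerate traces; 4 have nonzero weight after conditioning:
  (X=0, Y=1, Z=2, W=1) weight 1/252
  (X=0, Y=2, Z=2, W=0) weight 1/252
  (X=2, Y=1, Z=2, W=1) weight 4/105
  (X=2, Y=2, Z=2, W=0) weight 2/35
Group by W:
  weight(W=0) = 11/180
  weight(W=1) = 53/1260
Total weight = 11/180 + 53/1260 = 13/126
P(W=0 | obs) = 11/180 / 13/126 = 77/130
P(W=1 | obs) = 53/1260 / 13/126 = 53/130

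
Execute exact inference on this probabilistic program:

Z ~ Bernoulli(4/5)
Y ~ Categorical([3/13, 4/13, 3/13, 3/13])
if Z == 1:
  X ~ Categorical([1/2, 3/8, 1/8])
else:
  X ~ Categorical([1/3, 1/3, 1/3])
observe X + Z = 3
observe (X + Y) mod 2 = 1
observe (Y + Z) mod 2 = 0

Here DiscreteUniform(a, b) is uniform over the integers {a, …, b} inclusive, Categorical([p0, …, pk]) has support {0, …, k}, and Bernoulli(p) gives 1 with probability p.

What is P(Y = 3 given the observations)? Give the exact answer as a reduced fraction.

Enumerate traces; 2 have nonzero weight after conditioning:
  (Z=1, Y=1, X=2) weight 2/65
  (Z=1, Y=3, X=2) weight 3/130
Group by Y:
  weight(Y=1) = 2/65
  weight(Y=3) = 3/130
Total weight = 2/65 + 3/130 = 7/130
P(Y=1 | obs) = 2/65 / 7/130 = 4/7
P(Y=3 | obs) = 3/130 / 7/130 = 3/7

P(Y = 3 | obs) = 3/7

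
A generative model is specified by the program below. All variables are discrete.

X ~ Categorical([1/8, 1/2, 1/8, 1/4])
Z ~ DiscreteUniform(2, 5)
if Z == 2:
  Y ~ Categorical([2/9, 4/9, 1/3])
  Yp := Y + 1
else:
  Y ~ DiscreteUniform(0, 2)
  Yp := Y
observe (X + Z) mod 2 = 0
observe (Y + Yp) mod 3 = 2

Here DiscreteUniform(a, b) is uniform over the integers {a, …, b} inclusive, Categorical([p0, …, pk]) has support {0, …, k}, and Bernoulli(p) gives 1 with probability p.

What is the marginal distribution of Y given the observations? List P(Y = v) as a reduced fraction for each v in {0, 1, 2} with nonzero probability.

Enumerate traces; 8 have nonzero weight after conditioning:
  (X=0, Z=2, Y=2) weight 1/96
  (X=0, Z=4, Y=1) weight 1/96
  (X=1, Z=3, Y=1) weight 1/24
  (X=1, Z=5, Y=1) weight 1/24
  (X=2, Z=2, Y=2) weight 1/96
  (X=2, Z=4, Y=1) weight 1/96
  (X=3, Z=3, Y=1) weight 1/48
  (X=3, Z=5, Y=1) weight 1/48
Group by Y:
  weight(Y=1) = 7/48
  weight(Y=2) = 1/48
Total weight = 7/48 + 1/48 = 1/6
P(Y=1 | obs) = 7/48 / 1/6 = 7/8
P(Y=2 | obs) = 1/48 / 1/6 = 1/8

P(Y=1) = 7/8, P(Y=2) = 1/8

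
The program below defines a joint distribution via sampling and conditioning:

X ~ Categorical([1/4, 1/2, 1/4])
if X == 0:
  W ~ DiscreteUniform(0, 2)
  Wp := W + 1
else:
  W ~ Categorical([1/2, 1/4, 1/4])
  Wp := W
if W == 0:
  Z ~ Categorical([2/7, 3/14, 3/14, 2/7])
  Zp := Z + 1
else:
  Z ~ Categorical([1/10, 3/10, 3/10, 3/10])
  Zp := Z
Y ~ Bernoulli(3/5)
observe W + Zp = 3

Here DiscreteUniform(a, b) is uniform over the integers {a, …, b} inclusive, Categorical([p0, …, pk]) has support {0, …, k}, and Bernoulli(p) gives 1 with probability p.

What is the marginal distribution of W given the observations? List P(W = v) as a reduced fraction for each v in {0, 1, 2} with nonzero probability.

P(W=0) = 55/146, P(W=1) = 91/292, P(W=2) = 91/292

Enumerate traces; 18 have nonzero weight after conditioning:
  (X=0, W=0, Z=2, Y=0) weight 1/140
  (X=0, W=0, Z=2, Y=1) weight 3/280
  (X=0, W=1, Z=2, Y=0) weight 1/100
  (X=0, W=1, Z=2, Y=1) weight 3/200
  (X=0, W=2, Z=1, Y=0) weight 1/100
  (X=0, W=2, Z=1, Y=1) weight 3/200
  (X=1, W=0, Z=2, Y=0) weight 3/140
  (X=1, W=0, Z=2, Y=1) weight 9/280
  … 10 more
Group by W:
  weight(W=0) = 11/112
  weight(W=1) = 13/160
  weight(W=2) = 13/160
Total weight = 11/112 + 13/160 + 13/160 = 73/280
P(W=0 | obs) = 11/112 / 73/280 = 55/146
P(W=1 | obs) = 13/160 / 73/280 = 91/292
P(W=2 | obs) = 13/160 / 73/280 = 91/292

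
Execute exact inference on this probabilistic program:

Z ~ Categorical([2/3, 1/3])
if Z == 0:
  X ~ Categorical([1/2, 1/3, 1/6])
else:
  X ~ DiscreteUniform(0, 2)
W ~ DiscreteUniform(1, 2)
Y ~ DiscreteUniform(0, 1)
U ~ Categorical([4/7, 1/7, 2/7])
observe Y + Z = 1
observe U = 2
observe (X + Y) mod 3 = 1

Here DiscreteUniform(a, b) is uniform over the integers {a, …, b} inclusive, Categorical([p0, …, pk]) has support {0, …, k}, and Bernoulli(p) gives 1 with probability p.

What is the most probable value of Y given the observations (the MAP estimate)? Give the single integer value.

Enumerate traces; 4 have nonzero weight after conditioning:
  (Z=0, X=0, W=1, Y=1, U=2) weight 1/42
  (Z=0, X=0, W=2, Y=1, U=2) weight 1/42
  (Z=1, X=1, W=1, Y=0, U=2) weight 1/126
  (Z=1, X=1, W=2, Y=0, U=2) weight 1/126
Group by Y:
  weight(Y=0) = 1/63
  weight(Y=1) = 1/21
Total weight = 1/63 + 1/21 = 4/63
P(Y=0 | obs) = 1/63 / 4/63 = 1/4
P(Y=1 | obs) = 1/21 / 4/63 = 3/4
argmax = 1

argmax_v P(Y = v | obs) = 1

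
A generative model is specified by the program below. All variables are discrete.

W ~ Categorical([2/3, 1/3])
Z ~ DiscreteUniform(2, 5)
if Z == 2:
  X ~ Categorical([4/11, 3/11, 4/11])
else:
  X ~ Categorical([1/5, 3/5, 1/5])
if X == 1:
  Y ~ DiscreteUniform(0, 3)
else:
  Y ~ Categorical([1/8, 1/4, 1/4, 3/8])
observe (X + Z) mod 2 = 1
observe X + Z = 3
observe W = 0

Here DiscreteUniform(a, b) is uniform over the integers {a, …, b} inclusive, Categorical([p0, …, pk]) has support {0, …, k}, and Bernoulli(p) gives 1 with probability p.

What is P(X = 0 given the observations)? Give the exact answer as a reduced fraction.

P(X = 0 | obs) = 11/26

Enumerate traces; 8 have nonzero weight after conditioning:
  (W=0, Z=2, X=1, Y=0) weight 1/88
  (W=0, Z=2, X=1, Y=1) weight 1/88
  (W=0, Z=2, X=1, Y=2) weight 1/88
  (W=0, Z=2, X=1, Y=3) weight 1/88
  (W=0, Z=3, X=0, Y=0) weight 1/240
  (W=0, Z=3, X=0, Y=1) weight 1/120
  (W=0, Z=3, X=0, Y=2) weight 1/120
  (W=0, Z=3, X=0, Y=3) weight 1/80
Group by X:
  weight(X=0) = 1/30
  weight(X=1) = 1/22
Total weight = 1/30 + 1/22 = 13/165
P(X=0 | obs) = 1/30 / 13/165 = 11/26
P(X=1 | obs) = 1/22 / 13/165 = 15/26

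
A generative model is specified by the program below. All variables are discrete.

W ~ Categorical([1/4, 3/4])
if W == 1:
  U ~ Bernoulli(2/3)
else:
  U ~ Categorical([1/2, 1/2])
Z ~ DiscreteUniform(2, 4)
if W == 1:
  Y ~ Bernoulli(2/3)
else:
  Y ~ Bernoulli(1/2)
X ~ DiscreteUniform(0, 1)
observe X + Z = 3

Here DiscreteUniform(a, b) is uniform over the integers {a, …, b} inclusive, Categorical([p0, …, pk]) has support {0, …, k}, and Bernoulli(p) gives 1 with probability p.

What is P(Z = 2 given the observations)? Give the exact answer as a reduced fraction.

Enumerate traces; 16 have nonzero weight after conditioning:
  (W=0, U=0, Z=2, Y=0, X=1) weight 1/96
  (W=0, U=0, Z=2, Y=1, X=1) weight 1/96
  (W=0, U=0, Z=3, Y=0, X=0) weight 1/96
  (W=0, U=0, Z=3, Y=1, X=0) weight 1/96
  (W=0, U=1, Z=2, Y=0, X=1) weight 1/96
  (W=0, U=1, Z=2, Y=1, X=1) weight 1/96
  (W=0, U=1, Z=3, Y=0, X=0) weight 1/96
  (W=0, U=1, Z=3, Y=1, X=0) weight 1/96
  … 8 more
Group by Z:
  weight(Z=2) = 1/6
  weight(Z=3) = 1/6
Total weight = 1/6 + 1/6 = 1/3
P(Z=2 | obs) = 1/6 / 1/3 = 1/2
P(Z=3 | obs) = 1/6 / 1/3 = 1/2

P(Z = 2 | obs) = 1/2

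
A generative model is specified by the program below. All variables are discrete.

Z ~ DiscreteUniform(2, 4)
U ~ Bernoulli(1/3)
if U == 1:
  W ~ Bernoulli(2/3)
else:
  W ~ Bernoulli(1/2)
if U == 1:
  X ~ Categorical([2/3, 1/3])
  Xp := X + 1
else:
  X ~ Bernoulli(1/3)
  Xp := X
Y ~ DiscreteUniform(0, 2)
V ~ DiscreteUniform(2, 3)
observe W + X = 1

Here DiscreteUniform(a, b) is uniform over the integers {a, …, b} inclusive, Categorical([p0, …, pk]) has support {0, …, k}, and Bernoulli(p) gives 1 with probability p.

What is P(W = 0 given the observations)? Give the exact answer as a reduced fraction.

P(W = 0 | obs) = 2/7

Enumerate traces; 72 have nonzero weight after conditioning:
  (Z=2, U=0, W=0, X=1, Y=0, V=2) weight 1/162
  (Z=2, U=0, W=0, X=1, Y=0, V=3) weight 1/162
  (Z=2, U=0, W=0, X=1, Y=1, V=2) weight 1/162
  (Z=2, U=0, W=0, X=1, Y=1, V=3) weight 1/162
  (Z=2, U=0, W=0, X=1, Y=2, V=2) weight 1/162
  (Z=2, U=0, W=0, X=1, Y=2, V=3) weight 1/162
  (Z=2, U=0, W=1, X=0, Y=0, V=2) weight 1/81
  (Z=2, U=0, W=1, X=0, Y=0, V=3) weight 1/81
  … 64 more
Group by W:
  weight(W=0) = 4/27
  weight(W=1) = 10/27
Total weight = 4/27 + 10/27 = 14/27
P(W=0 | obs) = 4/27 / 14/27 = 2/7
P(W=1 | obs) = 10/27 / 14/27 = 5/7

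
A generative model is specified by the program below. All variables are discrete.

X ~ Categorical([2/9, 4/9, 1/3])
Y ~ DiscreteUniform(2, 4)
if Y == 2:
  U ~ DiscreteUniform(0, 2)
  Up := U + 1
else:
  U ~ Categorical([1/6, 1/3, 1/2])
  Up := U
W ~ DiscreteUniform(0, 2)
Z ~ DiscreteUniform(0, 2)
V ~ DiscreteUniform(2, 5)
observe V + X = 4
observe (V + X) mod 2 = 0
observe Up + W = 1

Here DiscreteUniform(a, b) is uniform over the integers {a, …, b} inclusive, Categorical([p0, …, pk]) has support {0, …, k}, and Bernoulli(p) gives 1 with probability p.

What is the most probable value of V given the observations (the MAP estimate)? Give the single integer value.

argmax_v P(V = v | obs) = 3

Enumerate traces; 45 have nonzero weight after conditioning:
  (X=0, Y=2, U=0, W=0, Z=0, V=4) weight 1/1458
  (X=0, Y=2, U=0, W=0, Z=1, V=4) weight 1/1458
  (X=0, Y=2, U=0, W=0, Z=2, V=4) weight 1/1458
  (X=0, Y=3, U=0, W=1, Z=0, V=4) weight 1/2916
  (X=0, Y=3, U=0, W=1, Z=1, V=4) weight 1/2916
  (X=0, Y=3, U=0, W=1, Z=2, V=4) weight 1/2916
  (X=0, Y=3, U=1, W=0, Z=0, V=4) weight 1/1458
  (X=0, Y=3, U=1, W=0, Z=1, V=4) weight 1/1458
  (X=1, Y=2, U=0, W=0, Z=0, V=3) weight 1/729
  (X=2, Y=2, U=0, W=0, Z=0, V=2) weight 1/972
  … 35 more
Group by V:
  weight(V=2) = 1/81
  weight(V=3) = 4/243
  weight(V=4) = 2/243
Total weight = 1/81 + 4/243 + 2/243 = 1/27
P(V=2 | obs) = 1/81 / 1/27 = 1/3
P(V=3 | obs) = 4/243 / 1/27 = 4/9
P(V=4 | obs) = 2/243 / 1/27 = 2/9
argmax = 3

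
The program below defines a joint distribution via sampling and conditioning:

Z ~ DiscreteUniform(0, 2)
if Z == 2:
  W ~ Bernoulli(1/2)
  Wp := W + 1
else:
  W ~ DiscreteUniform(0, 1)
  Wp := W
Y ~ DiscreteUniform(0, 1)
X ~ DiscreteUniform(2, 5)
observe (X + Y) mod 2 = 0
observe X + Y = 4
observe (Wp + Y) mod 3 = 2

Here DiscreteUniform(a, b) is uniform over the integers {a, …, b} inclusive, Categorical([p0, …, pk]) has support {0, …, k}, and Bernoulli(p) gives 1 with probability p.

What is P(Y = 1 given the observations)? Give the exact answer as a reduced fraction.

Enumerate traces; 4 have nonzero weight after conditioning:
  (Z=0, W=1, Y=1, X=3) weight 1/48
  (Z=1, W=1, Y=1, X=3) weight 1/48
  (Z=2, W=0, Y=1, X=3) weight 1/48
  (Z=2, W=1, Y=0, X=4) weight 1/48
Group by Y:
  weight(Y=0) = 1/48
  weight(Y=1) = 1/16
Total weight = 1/48 + 1/16 = 1/12
P(Y=0 | obs) = 1/48 / 1/12 = 1/4
P(Y=1 | obs) = 1/16 / 1/12 = 3/4

P(Y = 1 | obs) = 3/4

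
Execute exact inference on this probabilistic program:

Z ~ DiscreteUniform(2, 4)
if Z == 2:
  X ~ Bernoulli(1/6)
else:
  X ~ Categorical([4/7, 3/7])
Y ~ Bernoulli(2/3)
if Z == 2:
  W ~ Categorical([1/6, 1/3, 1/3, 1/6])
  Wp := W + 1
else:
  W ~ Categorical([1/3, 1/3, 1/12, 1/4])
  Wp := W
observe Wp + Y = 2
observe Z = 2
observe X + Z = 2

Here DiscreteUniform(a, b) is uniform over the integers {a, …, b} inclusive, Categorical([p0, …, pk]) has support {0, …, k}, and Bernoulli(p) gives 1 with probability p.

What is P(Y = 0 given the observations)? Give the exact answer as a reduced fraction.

Enumerate traces; 2 have nonzero weight after conditioning:
  (Z=2, X=0, Y=0, W=1) weight 5/162
  (Z=2, X=0, Y=1, W=0) weight 5/162
Group by Y:
  weight(Y=0) = 5/162
  weight(Y=1) = 5/162
Total weight = 5/162 + 5/162 = 5/81
P(Y=0 | obs) = 5/162 / 5/81 = 1/2
P(Y=1 | obs) = 5/162 / 5/81 = 1/2

P(Y = 0 | obs) = 1/2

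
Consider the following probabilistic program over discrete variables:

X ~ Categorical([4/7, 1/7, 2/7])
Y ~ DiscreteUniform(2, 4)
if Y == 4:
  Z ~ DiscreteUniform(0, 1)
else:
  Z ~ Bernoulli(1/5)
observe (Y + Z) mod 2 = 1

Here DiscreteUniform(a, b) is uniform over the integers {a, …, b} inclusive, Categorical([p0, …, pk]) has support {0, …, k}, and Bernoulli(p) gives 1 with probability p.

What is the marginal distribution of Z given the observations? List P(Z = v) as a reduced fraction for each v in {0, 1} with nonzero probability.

Enumerate traces; 9 have nonzero weight after conditioning:
  (X=0, Y=2, Z=1) weight 4/105
  (X=0, Y=3, Z=0) weight 16/105
  (X=0, Y=4, Z=1) weight 2/21
  (X=1, Y=2, Z=1) weight 1/105
  (X=1, Y=3, Z=0) weight 4/105
  (X=1, Y=4, Z=1) weight 1/42
  (X=2, Y=2, Z=1) weight 2/105
  (X=2, Y=3, Z=0) weight 8/105
  … 1 more
Group by Z:
  weight(Z=0) = 4/15
  weight(Z=1) = 7/30
Total weight = 4/15 + 7/30 = 1/2
P(Z=0 | obs) = 4/15 / 1/2 = 8/15
P(Z=1 | obs) = 7/30 / 1/2 = 7/15

P(Z=0) = 8/15, P(Z=1) = 7/15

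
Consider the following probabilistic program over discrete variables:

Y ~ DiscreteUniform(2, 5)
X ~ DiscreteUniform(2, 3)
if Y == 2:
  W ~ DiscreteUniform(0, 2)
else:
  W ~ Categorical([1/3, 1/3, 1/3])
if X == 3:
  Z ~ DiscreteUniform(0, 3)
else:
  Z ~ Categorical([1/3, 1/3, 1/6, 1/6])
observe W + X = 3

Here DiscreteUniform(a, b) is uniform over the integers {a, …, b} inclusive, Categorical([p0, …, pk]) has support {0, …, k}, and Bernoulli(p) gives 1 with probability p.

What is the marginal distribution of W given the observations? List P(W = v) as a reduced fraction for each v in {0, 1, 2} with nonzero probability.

Enumerate traces; 32 have nonzero weight after conditioning:
  (Y=2, X=2, W=1, Z=0) weight 1/72
  (Y=2, X=2, W=1, Z=1) weight 1/72
  (Y=2, X=2, W=1, Z=2) weight 1/144
  (Y=2, X=2, W=1, Z=3) weight 1/144
  (Y=2, X=3, W=0, Z=0) weight 1/96
  (Y=2, X=3, W=0, Z=1) weight 1/96
  (Y=2, X=3, W=0, Z=2) weight 1/96
  (Y=2, X=3, W=0, Z=3) weight 1/96
  … 24 more
Group by W:
  weight(W=0) = 1/6
  weight(W=1) = 1/6
Total weight = 1/6 + 1/6 = 1/3
P(W=0 | obs) = 1/6 / 1/3 = 1/2
P(W=1 | obs) = 1/6 / 1/3 = 1/2

P(W=0) = 1/2, P(W=1) = 1/2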